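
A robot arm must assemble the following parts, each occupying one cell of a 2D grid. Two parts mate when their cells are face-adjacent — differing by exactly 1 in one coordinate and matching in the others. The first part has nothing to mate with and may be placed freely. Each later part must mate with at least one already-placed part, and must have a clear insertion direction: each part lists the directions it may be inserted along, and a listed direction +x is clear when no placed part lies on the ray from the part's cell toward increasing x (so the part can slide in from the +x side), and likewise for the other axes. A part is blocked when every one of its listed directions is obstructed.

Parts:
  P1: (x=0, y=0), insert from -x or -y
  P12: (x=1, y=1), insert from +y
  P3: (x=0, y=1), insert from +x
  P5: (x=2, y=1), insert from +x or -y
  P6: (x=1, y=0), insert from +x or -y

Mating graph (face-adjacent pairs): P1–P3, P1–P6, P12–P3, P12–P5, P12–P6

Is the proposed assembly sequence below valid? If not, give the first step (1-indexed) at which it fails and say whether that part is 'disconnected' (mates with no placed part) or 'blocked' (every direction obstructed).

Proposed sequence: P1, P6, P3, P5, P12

Invalid at step 4 (disconnected)

1. P1@(0, 0) [-x clear] — {P1}
2. P6@(1, 0) [+x clear] — {P1, P6}
3. P3@(0, 1) [+x clear] — {P1, P3, P6}
4. P5@(2, 1) — no placed neighbour ⇒ disconnected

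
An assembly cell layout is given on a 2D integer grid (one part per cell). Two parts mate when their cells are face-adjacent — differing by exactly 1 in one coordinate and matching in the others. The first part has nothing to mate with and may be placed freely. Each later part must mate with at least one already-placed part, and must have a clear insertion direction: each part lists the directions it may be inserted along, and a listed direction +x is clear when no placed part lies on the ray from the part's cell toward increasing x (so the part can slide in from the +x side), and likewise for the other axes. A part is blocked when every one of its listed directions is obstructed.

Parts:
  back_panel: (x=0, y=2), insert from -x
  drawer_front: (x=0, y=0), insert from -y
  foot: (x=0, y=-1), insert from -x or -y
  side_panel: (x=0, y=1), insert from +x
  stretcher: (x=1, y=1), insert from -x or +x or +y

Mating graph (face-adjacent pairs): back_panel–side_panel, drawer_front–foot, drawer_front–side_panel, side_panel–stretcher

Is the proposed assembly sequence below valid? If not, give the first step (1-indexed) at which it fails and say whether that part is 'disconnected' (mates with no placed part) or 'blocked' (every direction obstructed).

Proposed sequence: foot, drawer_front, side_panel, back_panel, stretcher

Invalid at step 2 (blocked)

1. foot@(0, -1) [-x clear] — {foot}
2. drawer_front@(0, 0) — -y all obstructed ⇒ blocked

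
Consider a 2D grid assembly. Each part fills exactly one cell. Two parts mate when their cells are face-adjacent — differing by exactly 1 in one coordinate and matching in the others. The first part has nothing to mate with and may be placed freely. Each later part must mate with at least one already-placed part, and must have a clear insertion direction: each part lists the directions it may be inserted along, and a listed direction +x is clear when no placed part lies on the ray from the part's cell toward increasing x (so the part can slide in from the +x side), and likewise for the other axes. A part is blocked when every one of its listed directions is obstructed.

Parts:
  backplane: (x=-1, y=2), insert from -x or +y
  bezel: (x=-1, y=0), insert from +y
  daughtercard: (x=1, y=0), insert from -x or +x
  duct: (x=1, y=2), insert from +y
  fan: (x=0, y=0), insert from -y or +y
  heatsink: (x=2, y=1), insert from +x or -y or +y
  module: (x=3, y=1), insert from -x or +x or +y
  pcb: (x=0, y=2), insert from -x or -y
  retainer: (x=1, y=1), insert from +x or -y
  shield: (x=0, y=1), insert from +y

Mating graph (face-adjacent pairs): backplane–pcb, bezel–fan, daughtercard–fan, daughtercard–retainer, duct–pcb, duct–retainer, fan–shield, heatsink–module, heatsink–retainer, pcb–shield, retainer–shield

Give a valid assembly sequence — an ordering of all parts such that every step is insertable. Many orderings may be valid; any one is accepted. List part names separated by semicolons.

1. heatsink@(2, 1) [+x clear] — {heatsink}
2. module@(3, 1) [+x clear] — {heatsink, module}
3. retainer@(1, 1) [-y clear] — {heatsink, module, retainer}
4. duct@(1, 2) [+y clear] — {duct, heatsink, module, retainer}
5. shield@(0, 1) [+y clear] — {duct, heatsink, module, retainer, shield}
6. pcb@(0, 2) [-x clear] — {duct, heatsink, module, pcb, retainer, shield}
7. fan@(0, 0) [-y clear] — {duct, fan, heatsink, module, pcb, retainer, shield}
8. bezel@(-1, 0) [+y clear] — {bezel, duct, fan, heatsink, module, pcb, retainer, shield}
9. backplane@(-1, 2) [-x clear] — {backplane, bezel, duct, fan, heatsink, module, pcb, retainer, shield}
10. daughtercard@(1, 0) [+x clear] — {backplane, bezel, daughtercard, duct, fan, heatsink, module, pcb, retainer, shield}

heatsink; module; retainer; duct; shield; pcb; fan; bezel; backplane; daughtercard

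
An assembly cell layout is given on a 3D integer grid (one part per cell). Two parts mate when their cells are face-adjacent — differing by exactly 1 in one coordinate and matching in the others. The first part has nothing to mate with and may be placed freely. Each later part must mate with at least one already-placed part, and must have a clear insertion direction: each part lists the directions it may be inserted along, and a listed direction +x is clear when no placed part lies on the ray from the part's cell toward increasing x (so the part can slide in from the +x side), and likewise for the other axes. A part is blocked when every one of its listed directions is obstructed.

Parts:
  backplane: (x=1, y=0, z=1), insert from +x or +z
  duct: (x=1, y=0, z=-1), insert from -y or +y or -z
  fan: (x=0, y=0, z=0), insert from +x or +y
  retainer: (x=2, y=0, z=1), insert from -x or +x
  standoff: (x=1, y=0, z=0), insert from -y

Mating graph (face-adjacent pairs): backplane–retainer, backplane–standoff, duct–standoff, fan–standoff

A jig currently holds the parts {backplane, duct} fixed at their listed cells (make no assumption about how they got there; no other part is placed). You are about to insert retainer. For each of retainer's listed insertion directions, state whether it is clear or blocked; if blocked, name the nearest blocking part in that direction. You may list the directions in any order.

-x: nearest on ray is backplane@(1, 0, 1) ⇒ blocked
+x: ray from retainer(2, 0, 1) has no placed part ⇒ clear

+x: clear; -x: blocked by backplane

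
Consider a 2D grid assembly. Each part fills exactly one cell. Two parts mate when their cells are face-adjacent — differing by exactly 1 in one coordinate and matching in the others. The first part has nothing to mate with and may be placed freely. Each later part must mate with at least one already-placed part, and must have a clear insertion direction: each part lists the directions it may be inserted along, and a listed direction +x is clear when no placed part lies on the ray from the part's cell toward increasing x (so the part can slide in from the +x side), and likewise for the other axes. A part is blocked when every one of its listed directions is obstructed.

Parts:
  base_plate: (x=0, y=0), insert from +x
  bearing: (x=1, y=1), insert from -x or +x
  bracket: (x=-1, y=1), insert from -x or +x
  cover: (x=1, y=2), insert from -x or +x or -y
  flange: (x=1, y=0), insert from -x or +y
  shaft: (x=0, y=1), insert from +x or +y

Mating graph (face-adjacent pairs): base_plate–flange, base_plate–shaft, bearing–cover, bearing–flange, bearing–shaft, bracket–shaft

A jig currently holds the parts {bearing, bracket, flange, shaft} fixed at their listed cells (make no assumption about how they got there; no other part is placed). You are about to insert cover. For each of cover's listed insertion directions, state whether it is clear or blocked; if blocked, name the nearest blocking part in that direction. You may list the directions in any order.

+x: clear; -x: clear; -y: blocked by bearing

-x: ray from cover(1, 2) has no placed part ⇒ clear
+x: ray from cover(1, 2) has no placed part ⇒ clear
-y: nearest on ray is bearing@(1, 1) ⇒ blocked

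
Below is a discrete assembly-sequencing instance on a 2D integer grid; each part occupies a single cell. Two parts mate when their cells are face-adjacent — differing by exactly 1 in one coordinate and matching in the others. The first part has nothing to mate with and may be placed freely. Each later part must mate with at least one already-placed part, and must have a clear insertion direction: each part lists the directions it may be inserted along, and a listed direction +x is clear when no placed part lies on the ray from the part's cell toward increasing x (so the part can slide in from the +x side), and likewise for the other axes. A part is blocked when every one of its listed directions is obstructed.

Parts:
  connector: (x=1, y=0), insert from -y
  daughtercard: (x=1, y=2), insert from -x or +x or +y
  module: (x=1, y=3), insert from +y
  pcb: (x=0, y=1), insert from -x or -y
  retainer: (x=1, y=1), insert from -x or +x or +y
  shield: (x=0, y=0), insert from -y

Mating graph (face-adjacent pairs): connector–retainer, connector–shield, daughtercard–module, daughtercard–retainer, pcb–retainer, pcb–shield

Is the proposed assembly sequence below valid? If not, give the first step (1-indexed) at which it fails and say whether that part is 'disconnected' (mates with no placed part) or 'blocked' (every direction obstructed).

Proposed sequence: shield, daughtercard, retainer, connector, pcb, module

Invalid at step 2 (disconnected)

1. shield@(0, 0) [-y clear] — {shield}
2. daughtercard@(1, 2) — no placed neighbour ⇒ disconnected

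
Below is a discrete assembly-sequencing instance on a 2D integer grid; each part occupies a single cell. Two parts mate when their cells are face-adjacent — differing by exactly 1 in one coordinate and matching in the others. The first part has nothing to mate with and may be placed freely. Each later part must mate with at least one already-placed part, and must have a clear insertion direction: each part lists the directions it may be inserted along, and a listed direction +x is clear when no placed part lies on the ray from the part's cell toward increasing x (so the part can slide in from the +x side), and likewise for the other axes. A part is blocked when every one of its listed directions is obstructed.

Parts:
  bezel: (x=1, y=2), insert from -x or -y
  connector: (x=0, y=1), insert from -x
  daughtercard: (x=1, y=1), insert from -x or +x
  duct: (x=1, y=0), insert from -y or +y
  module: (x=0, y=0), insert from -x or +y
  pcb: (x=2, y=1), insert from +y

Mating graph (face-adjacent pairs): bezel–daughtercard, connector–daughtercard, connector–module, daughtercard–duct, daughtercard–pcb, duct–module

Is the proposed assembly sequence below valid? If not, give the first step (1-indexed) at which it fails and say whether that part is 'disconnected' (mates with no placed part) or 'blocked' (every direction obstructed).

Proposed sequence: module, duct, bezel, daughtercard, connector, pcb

1. module@(0, 0) [-x clear] — {module}
2. duct@(1, 0) [-y clear] — {duct, module}
3. bezel@(1, 2) — no placed neighbour ⇒ disconnected

Invalid at step 3 (disconnected)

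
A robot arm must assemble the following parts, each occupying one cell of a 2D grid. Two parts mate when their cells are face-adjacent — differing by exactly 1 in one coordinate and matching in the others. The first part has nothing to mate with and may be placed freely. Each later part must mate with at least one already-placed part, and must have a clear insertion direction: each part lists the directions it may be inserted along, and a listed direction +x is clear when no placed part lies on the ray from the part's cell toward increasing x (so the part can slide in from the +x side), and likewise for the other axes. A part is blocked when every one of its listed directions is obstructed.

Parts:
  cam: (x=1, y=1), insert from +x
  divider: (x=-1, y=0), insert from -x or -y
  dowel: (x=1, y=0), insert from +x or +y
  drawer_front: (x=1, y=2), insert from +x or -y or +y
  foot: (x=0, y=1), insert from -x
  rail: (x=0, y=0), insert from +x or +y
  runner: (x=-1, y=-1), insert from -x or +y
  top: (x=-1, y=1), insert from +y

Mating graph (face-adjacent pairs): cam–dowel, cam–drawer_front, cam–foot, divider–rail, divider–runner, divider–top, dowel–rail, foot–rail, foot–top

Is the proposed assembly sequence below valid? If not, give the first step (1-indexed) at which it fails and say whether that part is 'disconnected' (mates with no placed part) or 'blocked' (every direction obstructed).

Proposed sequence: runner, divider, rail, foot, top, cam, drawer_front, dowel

Valid

1. runner@(-1, -1) [-x clear] — {runner}
2. divider@(-1, 0) [-x clear] — {divider, runner}
3. rail@(0, 0) [+x clear] — {divider, rail, runner}
4. foot@(0, 1) [-x clear] — {divider, foot, rail, runner}
5. top@(-1, 1) [+y clear] — {divider, foot, rail, runner, top}
6. cam@(1, 1) [+x clear] — {cam, divider, foot, rail, runner, top}
7. drawer_front@(1, 2) [+x clear] — {cam, divider, drawer_front, foot, rail, runner, top}
8. dowel@(1, 0) [+x clear] — {cam, divider, dowel, drawer_front, foot, rail, runner, top}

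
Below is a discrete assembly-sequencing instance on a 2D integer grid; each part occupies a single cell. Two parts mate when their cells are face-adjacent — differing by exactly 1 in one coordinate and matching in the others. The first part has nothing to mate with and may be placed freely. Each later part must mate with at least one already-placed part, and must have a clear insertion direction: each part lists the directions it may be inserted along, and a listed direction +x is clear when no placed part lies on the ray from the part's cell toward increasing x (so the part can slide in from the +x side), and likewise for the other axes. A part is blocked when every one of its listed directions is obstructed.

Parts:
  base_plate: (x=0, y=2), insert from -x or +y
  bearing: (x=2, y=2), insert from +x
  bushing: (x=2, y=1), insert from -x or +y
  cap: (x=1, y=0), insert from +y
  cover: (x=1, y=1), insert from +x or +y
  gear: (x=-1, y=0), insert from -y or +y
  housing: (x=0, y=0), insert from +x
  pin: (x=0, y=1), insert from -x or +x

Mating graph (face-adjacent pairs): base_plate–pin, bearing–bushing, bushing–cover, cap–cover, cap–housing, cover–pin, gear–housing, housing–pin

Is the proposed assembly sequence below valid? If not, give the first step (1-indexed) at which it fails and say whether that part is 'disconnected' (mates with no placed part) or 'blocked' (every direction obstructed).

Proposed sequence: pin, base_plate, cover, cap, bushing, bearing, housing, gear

Invalid at step 4 (blocked)

1. pin@(0, 1) [-x clear] — {pin}
2. base_plate@(0, 2) [-x clear] — {base_plate, pin}
3. cover@(1, 1) [+x clear] — {base_plate, cover, pin}
4. cap@(1, 0) — +y all obstructed ⇒ blocked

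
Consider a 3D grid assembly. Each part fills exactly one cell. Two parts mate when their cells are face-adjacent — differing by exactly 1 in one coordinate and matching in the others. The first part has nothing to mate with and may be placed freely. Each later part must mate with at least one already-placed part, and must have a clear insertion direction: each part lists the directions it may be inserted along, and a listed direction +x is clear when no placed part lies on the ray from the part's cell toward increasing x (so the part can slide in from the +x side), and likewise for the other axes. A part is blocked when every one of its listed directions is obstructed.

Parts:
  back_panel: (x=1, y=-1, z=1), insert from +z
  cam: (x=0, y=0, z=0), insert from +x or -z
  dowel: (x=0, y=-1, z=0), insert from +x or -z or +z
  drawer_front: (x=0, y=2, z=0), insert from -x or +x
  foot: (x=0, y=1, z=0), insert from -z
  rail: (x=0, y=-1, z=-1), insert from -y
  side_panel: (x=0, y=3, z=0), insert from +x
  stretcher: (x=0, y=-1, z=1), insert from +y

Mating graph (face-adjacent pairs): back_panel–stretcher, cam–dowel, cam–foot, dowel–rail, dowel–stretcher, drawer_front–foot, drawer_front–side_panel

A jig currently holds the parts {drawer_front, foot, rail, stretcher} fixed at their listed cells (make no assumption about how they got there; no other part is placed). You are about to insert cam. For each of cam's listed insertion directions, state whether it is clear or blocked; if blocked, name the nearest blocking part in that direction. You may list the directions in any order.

+x: ray from cam(0, 0, 0) has no placed part ⇒ clear
-z: ray from cam(0, 0, 0) has no placed part ⇒ clear

+x: clear; -z: clear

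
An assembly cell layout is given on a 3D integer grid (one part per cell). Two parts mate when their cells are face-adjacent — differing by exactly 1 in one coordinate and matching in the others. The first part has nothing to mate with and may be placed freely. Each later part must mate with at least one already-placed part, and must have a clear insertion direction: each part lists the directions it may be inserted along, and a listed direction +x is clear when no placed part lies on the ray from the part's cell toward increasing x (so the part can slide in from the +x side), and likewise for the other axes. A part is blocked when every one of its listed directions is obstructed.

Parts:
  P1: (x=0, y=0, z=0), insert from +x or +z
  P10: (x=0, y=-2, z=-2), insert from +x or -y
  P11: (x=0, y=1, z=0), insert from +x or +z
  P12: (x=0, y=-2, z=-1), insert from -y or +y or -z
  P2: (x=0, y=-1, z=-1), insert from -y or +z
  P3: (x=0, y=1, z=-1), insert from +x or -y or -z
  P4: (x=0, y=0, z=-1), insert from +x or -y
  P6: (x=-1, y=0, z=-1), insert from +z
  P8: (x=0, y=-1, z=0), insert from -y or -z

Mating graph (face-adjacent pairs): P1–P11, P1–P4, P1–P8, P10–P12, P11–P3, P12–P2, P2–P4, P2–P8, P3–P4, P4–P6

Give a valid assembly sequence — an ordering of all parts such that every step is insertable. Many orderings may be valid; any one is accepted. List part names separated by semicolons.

1. P2@(0, -1, -1) [-y clear] — {P2}
2. P12@(0, -2, -1) [-y clear] — {P12, P2}
3. P4@(0, 0, -1) [+x clear] — {P12, P2, P4}
4. P6@(-1, 0, -1) [+z clear] — {P12, P2, P4, P6}
5. P8@(0, -1, 0) [-y clear] — {P12, P2, P4, P6, P8}
6. P10@(0, -2, -2) [+x clear] — {P10, P12, P2, P4, P6, P8}
7. P3@(0, 1, -1) [+x clear] — {P10, P12, P2, P3, P4, P6, P8}
8. P11@(0, 1, 0) [+x clear] — {P10, P11, P12, P2, P3, P4, P6, P8}
9. P1@(0, 0, 0) [+x clear] — {P1, P10, P11, P12, P2, P3, P4, P6, P8}

P2; P12; P4; P6; P8; P10; P3; P11; P1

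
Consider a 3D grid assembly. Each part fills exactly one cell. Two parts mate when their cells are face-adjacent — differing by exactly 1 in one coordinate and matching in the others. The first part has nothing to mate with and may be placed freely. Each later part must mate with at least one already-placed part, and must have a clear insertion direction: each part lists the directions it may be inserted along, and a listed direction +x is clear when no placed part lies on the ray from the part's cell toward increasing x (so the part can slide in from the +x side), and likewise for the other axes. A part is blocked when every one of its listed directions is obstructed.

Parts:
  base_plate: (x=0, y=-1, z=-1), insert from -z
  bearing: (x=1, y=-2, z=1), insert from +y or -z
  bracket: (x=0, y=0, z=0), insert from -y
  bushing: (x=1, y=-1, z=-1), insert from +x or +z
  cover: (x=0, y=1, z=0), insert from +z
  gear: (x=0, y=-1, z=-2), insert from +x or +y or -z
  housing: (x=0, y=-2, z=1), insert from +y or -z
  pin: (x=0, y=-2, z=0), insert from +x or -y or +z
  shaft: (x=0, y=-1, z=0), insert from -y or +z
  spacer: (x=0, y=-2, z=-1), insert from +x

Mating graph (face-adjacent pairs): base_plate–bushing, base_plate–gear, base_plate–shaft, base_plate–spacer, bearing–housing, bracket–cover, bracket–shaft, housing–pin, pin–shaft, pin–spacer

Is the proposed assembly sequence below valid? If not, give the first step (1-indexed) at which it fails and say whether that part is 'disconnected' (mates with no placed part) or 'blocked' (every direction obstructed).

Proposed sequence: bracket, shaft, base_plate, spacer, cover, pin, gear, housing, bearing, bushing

1. bracket@(0, 0, 0) [-y clear] — {bracket}
2. shaft@(0, -1, 0) [-y clear] — {bracket, shaft}
3. base_plate@(0, -1, -1) [-z clear] — {base_plate, bracket, shaft}
4. spacer@(0, -2, -1) [+x clear] — {base_plate, bracket, shaft, spacer}
5. cover@(0, 1, 0) [+z clear] — {base_plate, bracket, cover, shaft, spacer}
6. pin@(0, -2, 0) [+x clear] — {base_plate, bracket, cover, pin, shaft, spacer}
7. gear@(0, -1, -2) [+x clear] — {base_plate, bracket, cover, gear, pin, shaft, spacer}
8. housing@(0, -2, 1) [+y clear] — {base_plate, bracket, cover, gear, housing, pin, shaft, spacer}
9. bearing@(1, -2, 1) [+y clear] — {base_plate, bearing, bracket, cover, gear, housing, pin, shaft, spacer}
10. bushing@(1, -1, -1) [+x clear] — {base_plate, bearing, bracket, bushing, cover, gear, housing, pin, shaft, spacer}

Valid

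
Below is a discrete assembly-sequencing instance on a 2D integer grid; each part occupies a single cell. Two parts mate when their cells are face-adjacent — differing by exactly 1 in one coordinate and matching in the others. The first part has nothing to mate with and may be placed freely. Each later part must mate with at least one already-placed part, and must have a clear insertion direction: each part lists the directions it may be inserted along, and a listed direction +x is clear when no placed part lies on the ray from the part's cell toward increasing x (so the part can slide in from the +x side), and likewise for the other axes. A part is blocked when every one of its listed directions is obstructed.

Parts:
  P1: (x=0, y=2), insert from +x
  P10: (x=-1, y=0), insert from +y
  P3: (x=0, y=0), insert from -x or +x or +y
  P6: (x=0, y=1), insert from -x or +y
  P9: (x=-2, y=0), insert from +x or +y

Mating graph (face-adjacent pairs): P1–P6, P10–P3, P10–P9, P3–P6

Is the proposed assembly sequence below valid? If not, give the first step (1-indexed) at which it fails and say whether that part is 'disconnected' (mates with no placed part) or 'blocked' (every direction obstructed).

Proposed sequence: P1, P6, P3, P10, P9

1. P1@(0, 2) [+x clear] — {P1}
2. P6@(0, 1) [-x clear] — {P1, P6}
3. P3@(0, 0) [-x clear] — {P1, P3, P6}
4. P10@(-1, 0) [+y clear] — {P1, P10, P3, P6}
5. P9@(-2, 0) [+y clear] — {P1, P10, P3, P6, P9}

Valid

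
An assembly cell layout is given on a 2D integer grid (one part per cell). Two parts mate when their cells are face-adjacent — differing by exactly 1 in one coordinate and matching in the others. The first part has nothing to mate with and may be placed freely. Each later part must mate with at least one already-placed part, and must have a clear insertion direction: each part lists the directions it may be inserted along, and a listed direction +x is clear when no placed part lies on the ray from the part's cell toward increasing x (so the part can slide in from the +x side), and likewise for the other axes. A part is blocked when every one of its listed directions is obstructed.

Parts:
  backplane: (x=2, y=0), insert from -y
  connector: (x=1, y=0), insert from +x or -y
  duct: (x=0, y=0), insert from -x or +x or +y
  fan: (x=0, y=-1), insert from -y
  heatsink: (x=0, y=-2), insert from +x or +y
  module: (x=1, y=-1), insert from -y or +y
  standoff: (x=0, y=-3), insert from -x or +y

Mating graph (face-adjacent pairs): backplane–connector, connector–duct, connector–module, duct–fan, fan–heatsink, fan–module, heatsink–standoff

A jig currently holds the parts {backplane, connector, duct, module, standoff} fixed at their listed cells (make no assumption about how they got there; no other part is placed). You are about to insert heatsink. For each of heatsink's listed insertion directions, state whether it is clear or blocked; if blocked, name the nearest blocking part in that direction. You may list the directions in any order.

+x: ray from heatsink(0, -2) has no placed part ⇒ clear
+y: nearest on ray is duct@(0, 0) ⇒ blocked

+x: clear; +y: blocked by duct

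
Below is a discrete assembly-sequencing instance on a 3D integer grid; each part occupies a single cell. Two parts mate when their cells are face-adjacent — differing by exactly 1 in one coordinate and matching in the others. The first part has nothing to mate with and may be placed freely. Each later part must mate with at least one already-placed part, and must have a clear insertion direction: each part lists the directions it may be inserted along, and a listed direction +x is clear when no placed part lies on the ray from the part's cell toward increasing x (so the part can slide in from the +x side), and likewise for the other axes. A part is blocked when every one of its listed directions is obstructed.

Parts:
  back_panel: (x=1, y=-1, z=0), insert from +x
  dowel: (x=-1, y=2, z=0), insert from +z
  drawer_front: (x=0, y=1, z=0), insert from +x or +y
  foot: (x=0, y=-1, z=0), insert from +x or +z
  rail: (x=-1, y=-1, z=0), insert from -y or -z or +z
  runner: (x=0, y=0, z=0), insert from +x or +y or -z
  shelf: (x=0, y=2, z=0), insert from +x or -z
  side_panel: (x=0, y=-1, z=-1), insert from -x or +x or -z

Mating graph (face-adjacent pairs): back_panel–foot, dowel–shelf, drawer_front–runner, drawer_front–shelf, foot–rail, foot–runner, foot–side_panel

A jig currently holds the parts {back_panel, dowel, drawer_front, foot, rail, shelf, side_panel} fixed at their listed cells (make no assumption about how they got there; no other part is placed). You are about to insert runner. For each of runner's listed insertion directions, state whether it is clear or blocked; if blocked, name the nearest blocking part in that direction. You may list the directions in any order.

+x: ray from runner(0, 0, 0) has no placed part ⇒ clear
+y: nearest on ray is drawer_front@(0, 1, 0) ⇒ blocked
-z: ray from runner(0, 0, 0) has no placed part ⇒ clear

+x: clear; +y: blocked by drawer_front; -z: clear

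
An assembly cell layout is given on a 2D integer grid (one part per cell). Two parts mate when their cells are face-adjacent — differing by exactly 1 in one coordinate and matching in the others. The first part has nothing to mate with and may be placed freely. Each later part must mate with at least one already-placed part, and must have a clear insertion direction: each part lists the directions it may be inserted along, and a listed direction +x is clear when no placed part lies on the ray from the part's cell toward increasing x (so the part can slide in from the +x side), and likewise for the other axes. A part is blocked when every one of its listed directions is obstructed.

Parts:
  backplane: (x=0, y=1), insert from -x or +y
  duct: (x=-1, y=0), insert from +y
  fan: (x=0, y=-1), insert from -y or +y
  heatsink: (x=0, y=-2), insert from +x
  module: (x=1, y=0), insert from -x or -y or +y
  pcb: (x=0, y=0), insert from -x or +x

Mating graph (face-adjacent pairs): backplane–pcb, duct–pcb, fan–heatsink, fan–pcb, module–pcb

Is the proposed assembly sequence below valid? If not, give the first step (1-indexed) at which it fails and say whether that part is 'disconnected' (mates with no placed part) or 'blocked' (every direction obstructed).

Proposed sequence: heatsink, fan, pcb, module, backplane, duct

Valid

1. heatsink@(0, -2) [+x clear] — {heatsink}
2. fan@(0, -1) [+y clear] — {fan, heatsink}
3. pcb@(0, 0) [-x clear] — {fan, heatsink, pcb}
4. module@(1, 0) [-y clear] — {fan, heatsink, module, pcb}
5. backplane@(0, 1) [-x clear] — {backplane, fan, heatsink, module, pcb}
6. duct@(-1, 0) [+y clear] — {backplane, duct, fan, heatsink, module, pcb}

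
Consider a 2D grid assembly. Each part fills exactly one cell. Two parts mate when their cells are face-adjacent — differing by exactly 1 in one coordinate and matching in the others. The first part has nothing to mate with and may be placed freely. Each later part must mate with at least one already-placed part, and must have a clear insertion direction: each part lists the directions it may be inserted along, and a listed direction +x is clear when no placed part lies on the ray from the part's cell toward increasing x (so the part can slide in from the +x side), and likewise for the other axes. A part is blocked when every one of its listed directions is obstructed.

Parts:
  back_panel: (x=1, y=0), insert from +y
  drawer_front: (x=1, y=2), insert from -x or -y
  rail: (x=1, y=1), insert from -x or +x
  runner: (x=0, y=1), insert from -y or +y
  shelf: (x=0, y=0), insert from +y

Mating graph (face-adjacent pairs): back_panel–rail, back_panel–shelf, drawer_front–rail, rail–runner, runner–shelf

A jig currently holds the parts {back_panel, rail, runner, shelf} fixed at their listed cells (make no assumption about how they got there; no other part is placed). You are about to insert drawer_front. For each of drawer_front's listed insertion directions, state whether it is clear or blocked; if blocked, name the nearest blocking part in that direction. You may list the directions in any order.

-x: ray from drawer_front(1, 2) has no placed part ⇒ clear
-y: nearest on ray is rail@(1, 1) ⇒ blocked

-x: clear; -y: blocked by rail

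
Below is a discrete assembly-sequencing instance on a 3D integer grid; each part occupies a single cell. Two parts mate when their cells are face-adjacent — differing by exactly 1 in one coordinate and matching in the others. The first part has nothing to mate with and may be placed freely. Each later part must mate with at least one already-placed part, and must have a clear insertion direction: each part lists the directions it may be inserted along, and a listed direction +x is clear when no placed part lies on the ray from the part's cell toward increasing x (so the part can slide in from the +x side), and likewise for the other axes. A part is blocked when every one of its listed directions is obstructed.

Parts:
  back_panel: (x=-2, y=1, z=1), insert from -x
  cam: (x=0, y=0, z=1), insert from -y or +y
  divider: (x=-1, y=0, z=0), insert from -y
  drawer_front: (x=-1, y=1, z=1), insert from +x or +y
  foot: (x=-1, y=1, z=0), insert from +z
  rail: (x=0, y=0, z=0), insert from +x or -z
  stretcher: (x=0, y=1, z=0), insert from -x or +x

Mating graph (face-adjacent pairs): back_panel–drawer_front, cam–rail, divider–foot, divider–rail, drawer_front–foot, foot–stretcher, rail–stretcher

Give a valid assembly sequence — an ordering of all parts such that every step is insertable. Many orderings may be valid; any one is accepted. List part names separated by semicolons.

1. rail@(0, 0, 0) [+x clear] — {rail}
2. stretcher@(0, 1, 0) [-x clear] — {rail, stretcher}
3. divider@(-1, 0, 0) [-y clear] — {divider, rail, stretcher}
4. foot@(-1, 1, 0) [+z clear] — {divider, foot, rail, stretcher}
5. drawer_front@(-1, 1, 1) [+x clear] — {divider, drawer_front, foot, rail, stretcher}
6. back_panel@(-2, 1, 1) [-x clear] — {back_panel, divider, drawer_front, foot, rail, stretcher}
7. cam@(0, 0, 1) [-y clear] — {back_panel, cam, divider, drawer_front, foot, rail, stretcher}

rail; stretcher; divider; foot; drawer_front; back_panel; cam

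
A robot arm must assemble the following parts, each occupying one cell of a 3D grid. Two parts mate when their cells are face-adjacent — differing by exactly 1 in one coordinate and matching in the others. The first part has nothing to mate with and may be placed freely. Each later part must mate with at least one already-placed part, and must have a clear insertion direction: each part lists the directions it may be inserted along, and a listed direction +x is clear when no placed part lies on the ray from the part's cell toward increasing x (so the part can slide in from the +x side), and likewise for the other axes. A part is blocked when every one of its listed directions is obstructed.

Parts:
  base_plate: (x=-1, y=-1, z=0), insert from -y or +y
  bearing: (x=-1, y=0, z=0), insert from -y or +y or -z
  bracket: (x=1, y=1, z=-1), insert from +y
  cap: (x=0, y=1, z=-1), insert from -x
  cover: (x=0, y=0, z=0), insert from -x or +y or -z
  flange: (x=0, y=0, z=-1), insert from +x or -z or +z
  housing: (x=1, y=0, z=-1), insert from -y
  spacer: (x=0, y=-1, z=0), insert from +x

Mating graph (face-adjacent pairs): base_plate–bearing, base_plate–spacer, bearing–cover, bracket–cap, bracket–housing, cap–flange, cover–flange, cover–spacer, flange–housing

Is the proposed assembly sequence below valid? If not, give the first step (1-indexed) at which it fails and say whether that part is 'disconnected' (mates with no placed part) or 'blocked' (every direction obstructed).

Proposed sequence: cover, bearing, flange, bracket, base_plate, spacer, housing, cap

Invalid at step 4 (disconnected)

1. cover@(0, 0, 0) [-x clear] — {cover}
2. bearing@(-1, 0, 0) [-y clear] — {bearing, cover}
3. flange@(0, 0, -1) [+x clear] — {bearing, cover, flange}
4. bracket@(1, 1, -1) — no placed neighbour ⇒ disconnected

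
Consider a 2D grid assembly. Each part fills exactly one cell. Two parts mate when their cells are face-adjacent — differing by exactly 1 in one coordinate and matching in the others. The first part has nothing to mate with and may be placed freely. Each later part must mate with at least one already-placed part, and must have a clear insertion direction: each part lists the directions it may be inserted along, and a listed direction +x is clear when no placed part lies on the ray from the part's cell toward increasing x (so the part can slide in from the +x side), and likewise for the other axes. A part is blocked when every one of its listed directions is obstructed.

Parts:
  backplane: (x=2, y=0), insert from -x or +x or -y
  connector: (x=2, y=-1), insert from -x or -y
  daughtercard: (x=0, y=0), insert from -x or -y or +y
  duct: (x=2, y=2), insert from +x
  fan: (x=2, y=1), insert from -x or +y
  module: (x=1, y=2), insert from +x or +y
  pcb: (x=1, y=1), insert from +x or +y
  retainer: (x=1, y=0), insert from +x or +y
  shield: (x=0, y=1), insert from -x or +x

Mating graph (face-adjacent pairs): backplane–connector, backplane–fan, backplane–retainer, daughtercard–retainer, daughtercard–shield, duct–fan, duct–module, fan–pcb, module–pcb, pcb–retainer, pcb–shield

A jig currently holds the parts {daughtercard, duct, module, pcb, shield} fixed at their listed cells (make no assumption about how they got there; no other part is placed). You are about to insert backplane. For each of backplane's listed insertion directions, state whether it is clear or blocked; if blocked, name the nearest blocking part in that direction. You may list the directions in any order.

+x: clear; -x: blocked by daughtercard; -y: clear

-x: nearest on ray is daughtercard@(0, 0) ⇒ blocked
+x: ray from backplane(2, 0) has no placed part ⇒ clear
-y: ray from backplane(2, 0) has no placed part ⇒ clear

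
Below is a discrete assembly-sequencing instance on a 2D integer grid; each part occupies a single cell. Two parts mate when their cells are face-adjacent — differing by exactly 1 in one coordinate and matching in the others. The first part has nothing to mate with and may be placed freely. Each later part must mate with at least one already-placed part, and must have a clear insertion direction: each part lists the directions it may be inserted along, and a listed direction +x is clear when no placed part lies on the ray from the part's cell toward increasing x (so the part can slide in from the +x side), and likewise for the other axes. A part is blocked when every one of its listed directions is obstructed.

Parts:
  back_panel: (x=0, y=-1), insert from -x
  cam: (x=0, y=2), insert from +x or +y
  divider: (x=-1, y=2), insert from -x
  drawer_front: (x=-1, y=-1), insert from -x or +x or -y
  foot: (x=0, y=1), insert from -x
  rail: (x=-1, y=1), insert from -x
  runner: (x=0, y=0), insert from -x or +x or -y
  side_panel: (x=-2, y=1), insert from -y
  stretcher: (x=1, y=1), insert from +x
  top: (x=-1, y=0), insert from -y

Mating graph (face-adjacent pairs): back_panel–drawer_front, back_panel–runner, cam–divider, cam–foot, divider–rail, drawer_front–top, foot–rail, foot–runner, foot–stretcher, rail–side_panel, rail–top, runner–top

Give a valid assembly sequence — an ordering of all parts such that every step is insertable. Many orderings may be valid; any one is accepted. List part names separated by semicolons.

divider; cam; foot; rail; stretcher; top; runner; back_panel; drawer_front; side_panel

1. divider@(-1, 2) [-x clear] — {divider}
2. cam@(0, 2) [+x clear] — {cam, divider}
3. foot@(0, 1) [-x clear] — {cam, divider, foot}
4. rail@(-1, 1) [-x clear] — {cam, divider, foot, rail}
5. stretcher@(1, 1) [+x clear] — {cam, divider, foot, rail, stretcher}
6. top@(-1, 0) [-y clear] — {cam, divider, foot, rail, stretcher, top}
7. runner@(0, 0) [+x clear] — {cam, divider, foot, rail, runner, stretcher, top}
8. back_panel@(0, -1) [-x clear] — {back_panel, cam, divider, foot, rail, runner, stretcher, top}
9. drawer_front@(-1, -1) [-x clear] — {back_panel, cam, divider, drawer_front, foot, rail, runner, stretcher, top}
10. side_panel@(-2, 1) [-y clear] — {back_panel, cam, divider, drawer_front, foot, rail, runner, side_panel, stretcher, top}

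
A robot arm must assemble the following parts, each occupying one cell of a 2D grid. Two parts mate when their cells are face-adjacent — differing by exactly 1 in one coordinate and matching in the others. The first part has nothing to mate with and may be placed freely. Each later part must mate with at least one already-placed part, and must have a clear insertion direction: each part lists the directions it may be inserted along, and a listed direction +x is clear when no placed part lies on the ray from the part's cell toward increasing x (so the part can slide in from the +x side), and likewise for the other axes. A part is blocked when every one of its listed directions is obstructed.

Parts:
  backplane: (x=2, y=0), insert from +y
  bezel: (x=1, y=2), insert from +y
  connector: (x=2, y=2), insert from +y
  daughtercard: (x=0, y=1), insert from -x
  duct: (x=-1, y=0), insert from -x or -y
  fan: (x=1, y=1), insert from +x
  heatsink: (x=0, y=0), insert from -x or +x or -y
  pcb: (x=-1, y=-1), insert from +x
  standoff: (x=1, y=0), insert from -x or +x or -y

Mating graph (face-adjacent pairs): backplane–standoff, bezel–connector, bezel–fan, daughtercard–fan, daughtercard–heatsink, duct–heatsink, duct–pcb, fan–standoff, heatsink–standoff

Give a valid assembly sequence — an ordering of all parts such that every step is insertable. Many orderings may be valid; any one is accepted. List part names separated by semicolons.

heatsink; standoff; backplane; fan; bezel; connector; daughtercard; duct; pcb

1. heatsink@(0, 0) [-x clear] — {heatsink}
2. standoff@(1, 0) [+x clear] — {heatsink, standoff}
3. backplane@(2, 0) [+y clear] — {backplane, heatsink, standoff}
4. fan@(1, 1) [+x clear] — {backplane, fan, heatsink, standoff}
5. bezel@(1, 2) [+y clear] — {backplane, bezel, fan, heatsink, standoff}
6. connector@(2, 2) [+y clear] — {backplane, bezel, connector, fan, heatsink, standoff}
7. daughtercard@(0, 1) [-x clear] — {backplane, bezel, connector, daughtercard, fan, heatsink, standoff}
8. duct@(-1, 0) [-x clear] — {backplane, bezel, connector, daughtercard, duct, fan, heatsink, standoff}
9. pcb@(-1, -1) [+x clear] — {backplane, bezel, connector, daughtercard, duct, fan, heatsink, pcb, standoff}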